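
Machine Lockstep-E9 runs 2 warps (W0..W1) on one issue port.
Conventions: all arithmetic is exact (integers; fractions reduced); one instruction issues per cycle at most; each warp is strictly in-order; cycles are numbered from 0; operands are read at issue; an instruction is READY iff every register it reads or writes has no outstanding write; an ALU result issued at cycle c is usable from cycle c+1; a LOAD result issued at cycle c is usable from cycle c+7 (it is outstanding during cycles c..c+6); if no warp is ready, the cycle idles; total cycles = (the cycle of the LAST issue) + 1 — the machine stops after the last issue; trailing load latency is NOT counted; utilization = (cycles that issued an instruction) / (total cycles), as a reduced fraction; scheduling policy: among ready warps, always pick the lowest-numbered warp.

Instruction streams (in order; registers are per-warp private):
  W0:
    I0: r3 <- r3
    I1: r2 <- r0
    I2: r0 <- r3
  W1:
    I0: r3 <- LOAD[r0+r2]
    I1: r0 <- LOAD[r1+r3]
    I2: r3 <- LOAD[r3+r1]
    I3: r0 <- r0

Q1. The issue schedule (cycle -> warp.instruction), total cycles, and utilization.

cycle 0: W0.I0
cycle 1: W0.I1
cycle 2: W0.I2
cycle 3: W1.I0
cycle 4: idle
cycle 5: idle
cycle 6: idle
cycle 7: idle
cycle 8: idle
cycle 9: idle
cycle 10: W1.I1
cycle 11: W1.I2
cycle 12: idle
cycle 13: idle
cycle 14: idle
cycle 15: idle
cycle 16: idle
cycle 17: W1.I3

Answer: 18 cycles, utilization 7/18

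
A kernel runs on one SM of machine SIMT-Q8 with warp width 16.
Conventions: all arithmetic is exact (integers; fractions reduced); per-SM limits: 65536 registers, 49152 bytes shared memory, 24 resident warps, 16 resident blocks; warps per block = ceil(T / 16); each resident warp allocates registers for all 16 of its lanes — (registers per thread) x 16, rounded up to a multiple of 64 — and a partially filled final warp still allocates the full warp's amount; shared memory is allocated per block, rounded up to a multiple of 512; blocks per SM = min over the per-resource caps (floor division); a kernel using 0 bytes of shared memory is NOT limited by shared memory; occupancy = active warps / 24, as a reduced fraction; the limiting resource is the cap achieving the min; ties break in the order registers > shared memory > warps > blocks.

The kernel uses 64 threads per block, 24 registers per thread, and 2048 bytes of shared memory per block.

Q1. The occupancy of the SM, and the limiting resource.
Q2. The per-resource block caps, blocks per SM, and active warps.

Answer: occupancy 1, limited by warps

registers: 42 blocks
shared memory: 24 blocks
warps: 6 blocks
blocks: 16 blocks

Answer: 6 blocks, 24 active warps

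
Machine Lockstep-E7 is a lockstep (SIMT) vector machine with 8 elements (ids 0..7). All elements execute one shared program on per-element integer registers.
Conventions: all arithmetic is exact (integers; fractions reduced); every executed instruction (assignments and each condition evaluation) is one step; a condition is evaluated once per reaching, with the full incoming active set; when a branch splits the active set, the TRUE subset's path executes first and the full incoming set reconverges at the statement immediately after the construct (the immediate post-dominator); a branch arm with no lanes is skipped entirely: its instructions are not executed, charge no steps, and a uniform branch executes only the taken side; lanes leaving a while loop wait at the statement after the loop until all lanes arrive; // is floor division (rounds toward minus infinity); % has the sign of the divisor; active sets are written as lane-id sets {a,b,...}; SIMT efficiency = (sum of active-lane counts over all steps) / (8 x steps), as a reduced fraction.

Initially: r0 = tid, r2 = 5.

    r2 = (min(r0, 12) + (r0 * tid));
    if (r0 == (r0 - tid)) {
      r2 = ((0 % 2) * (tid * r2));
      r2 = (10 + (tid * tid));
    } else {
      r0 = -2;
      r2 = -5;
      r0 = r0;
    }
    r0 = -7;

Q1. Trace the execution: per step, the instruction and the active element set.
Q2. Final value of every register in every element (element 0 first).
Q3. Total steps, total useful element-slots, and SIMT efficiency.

step 0: r2 <- (min(r0, 12) + (r0 * tid)) {0,1,2,3,4,5,6,7}
step 1: eval (r0 == (r0 - tid))      {0,1,2,3,4,5,6,7}
step 2: r2 <- ((0 % 2) * (tid * r2)) {0}
step 3: r2 <- (10 + (tid * tid))     {0}
step 4: r0 <- -2                     {1,2,3,4,5,6,7}
step 5: r2 <- -5                     {1,2,3,4,5,6,7}
step 6: r0 <- r0                     {1,2,3,4,5,6,7}
step 7: r0 <- -7                     {0,1,2,3,4,5,6,7}

Answer: 8 steps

r0: -7,-7,-7,-7,-7,-7,-7,-7
r2: 10,-5,-5,-5,-5,-5,-5,-5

steps = 8; useful = 47; efficiency = 47/64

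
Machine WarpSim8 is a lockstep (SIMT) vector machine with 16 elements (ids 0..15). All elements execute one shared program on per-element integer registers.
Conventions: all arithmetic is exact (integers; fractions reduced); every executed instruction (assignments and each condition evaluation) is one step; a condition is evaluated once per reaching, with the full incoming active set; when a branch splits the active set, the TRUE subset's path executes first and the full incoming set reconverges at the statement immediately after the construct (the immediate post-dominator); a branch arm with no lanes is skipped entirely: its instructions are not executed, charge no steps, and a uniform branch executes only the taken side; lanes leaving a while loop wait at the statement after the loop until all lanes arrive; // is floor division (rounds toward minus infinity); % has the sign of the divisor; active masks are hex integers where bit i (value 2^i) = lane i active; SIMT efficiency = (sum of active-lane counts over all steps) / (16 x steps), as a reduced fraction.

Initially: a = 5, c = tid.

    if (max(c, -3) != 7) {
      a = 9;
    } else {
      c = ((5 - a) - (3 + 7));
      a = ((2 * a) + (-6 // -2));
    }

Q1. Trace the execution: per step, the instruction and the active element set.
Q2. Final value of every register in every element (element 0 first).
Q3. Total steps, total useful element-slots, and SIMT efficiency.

step 0: eval (max(c, -3) != 7)       0xffff
step 1: a <- 9                       0xff7f
step 2: c <- ((5 - a) - (3 + 7))     0x0080
step 3: a <- ((2 * a) + (-6 // -2))  0x0080

Answer: 4 steps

a: 9,9,9,9,9,9,9,13,9,9,9,9,9,9,9,9
c: 0,1,2,3,4,5,6,-10,8,9,10,11,12,13,14,15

steps = 4; useful = 33; efficiency = 33/64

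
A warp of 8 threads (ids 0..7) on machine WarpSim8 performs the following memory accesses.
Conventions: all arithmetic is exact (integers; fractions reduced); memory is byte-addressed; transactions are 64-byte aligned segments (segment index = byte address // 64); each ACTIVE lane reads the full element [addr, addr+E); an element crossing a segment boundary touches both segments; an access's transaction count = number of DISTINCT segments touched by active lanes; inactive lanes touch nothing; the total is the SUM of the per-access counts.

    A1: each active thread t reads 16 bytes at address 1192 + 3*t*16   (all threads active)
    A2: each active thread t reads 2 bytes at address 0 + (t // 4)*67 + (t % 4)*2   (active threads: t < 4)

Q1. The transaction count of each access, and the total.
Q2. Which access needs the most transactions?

A1: 7 transactions
A2: 1 transaction

Answer: 7,1; total 8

Answer: A1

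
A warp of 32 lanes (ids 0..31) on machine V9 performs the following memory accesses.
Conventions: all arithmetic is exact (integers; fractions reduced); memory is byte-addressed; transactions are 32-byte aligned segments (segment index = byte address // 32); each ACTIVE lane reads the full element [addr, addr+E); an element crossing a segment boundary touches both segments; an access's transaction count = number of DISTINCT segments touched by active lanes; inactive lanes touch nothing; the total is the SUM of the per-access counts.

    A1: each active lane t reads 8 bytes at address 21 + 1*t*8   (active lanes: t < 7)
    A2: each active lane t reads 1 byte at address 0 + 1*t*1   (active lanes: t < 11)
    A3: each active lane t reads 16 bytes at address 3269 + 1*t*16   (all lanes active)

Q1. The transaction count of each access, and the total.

A1: 3 transactions
A2: 1 transaction
A3: 17 transactions

Answer: 3,1,17; total 21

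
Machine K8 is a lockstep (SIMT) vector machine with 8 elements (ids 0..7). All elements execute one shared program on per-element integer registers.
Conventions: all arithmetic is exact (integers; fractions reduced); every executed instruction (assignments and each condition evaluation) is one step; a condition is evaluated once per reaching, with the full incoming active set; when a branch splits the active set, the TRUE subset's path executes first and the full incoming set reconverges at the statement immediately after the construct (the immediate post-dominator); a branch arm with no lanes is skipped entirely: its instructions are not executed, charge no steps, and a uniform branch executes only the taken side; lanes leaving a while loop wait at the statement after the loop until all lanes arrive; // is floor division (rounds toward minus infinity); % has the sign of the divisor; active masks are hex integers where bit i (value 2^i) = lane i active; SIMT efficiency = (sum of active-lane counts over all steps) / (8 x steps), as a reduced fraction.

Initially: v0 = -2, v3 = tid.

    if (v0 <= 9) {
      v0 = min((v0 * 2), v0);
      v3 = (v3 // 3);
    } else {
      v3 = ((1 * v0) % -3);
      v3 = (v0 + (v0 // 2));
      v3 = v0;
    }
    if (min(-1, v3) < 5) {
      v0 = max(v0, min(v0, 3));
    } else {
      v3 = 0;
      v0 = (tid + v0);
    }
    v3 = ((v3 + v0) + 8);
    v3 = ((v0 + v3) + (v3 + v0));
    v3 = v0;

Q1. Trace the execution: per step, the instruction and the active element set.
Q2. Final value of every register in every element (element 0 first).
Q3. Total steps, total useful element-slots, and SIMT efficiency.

step 0: eval (v0 <= 9)               0xff
step 1: v0 <- min((v0 * 2), v0)      0xff
step 2: v3 <- (v3 // 3)              0xff
step 3: eval (min(-1, v3) < 5)       0xff
step 4: v0 <- max(v0, min(v0, 3))    0xff
step 5: v3 <- ((v3 + v0) + 8)        0xff
step 6: v3 <- ((v0 + v3) + (v3 + v0)) 0xff
step 7: v3 <- v0                     0xff

Answer: 8 steps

v0: -4,-4,-4,-4,-4,-4,-4,-4
v3: -4,-4,-4,-4,-4,-4,-4,-4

steps = 8; useful = 64; efficiency = 64/64 = 1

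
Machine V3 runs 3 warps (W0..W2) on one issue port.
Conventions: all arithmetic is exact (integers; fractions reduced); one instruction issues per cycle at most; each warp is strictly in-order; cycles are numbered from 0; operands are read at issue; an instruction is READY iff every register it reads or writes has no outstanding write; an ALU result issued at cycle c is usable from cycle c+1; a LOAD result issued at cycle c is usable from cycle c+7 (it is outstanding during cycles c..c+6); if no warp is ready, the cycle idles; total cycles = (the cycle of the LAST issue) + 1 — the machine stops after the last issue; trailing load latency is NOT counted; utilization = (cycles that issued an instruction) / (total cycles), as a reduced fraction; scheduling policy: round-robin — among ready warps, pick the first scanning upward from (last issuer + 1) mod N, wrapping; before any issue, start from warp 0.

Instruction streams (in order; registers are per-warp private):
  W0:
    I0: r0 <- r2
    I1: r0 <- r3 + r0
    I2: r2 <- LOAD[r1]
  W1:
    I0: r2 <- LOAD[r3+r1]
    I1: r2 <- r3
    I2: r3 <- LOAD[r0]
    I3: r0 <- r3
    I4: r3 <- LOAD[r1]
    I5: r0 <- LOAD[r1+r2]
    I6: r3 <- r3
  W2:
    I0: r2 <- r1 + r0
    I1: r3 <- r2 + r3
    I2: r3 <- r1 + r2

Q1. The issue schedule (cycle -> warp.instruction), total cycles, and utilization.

cycle 0: W0.I0
cycle 1: W1.I0
cycle 2: W2.I0
cycle 3: W0.I1
cycle 4: W2.I1
cycle 5: W0.I2
cycle 6: W2.I2
cycle 7: idle
cycle 8: W1.I1
cycle 9: W1.I2
cycle 10: idle
cycle 11: idle
cycle 12: idle
cycle 13: idle
cycle 14: idle
cycle 15: idle
cycle 16: W1.I3
cycle 17: W1.I4
cycle 18: W1.I5
cycle 19: idle
cycle 20: idle
cycle 21: idle
cycle 22: idle
cycle 23: idle
cycle 24: W1.I6

Answer: 25 cycles, utilization 13/25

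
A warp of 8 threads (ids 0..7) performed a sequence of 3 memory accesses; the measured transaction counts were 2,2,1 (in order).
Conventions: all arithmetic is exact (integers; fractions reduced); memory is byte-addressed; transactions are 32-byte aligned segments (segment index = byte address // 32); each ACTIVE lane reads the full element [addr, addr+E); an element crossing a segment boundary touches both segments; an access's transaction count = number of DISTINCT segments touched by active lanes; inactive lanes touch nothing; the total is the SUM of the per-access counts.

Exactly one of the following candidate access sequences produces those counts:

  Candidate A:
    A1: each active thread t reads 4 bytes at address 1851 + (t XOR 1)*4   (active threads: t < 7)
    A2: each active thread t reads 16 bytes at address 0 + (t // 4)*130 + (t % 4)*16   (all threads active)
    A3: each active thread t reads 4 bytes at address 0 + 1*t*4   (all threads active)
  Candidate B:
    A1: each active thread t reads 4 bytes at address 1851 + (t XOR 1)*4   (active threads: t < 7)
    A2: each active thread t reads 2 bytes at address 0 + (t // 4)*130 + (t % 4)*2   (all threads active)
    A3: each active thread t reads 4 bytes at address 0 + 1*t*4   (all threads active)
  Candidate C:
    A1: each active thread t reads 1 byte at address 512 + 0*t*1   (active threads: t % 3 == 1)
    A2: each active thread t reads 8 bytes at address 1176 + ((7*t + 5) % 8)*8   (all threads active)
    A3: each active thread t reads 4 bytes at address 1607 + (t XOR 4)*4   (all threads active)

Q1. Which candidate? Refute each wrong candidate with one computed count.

A: A2 gives 5 transactions, not 2
C: A1 gives 1 transaction, not 2
B: all counts match (2,2,1)

Answer: B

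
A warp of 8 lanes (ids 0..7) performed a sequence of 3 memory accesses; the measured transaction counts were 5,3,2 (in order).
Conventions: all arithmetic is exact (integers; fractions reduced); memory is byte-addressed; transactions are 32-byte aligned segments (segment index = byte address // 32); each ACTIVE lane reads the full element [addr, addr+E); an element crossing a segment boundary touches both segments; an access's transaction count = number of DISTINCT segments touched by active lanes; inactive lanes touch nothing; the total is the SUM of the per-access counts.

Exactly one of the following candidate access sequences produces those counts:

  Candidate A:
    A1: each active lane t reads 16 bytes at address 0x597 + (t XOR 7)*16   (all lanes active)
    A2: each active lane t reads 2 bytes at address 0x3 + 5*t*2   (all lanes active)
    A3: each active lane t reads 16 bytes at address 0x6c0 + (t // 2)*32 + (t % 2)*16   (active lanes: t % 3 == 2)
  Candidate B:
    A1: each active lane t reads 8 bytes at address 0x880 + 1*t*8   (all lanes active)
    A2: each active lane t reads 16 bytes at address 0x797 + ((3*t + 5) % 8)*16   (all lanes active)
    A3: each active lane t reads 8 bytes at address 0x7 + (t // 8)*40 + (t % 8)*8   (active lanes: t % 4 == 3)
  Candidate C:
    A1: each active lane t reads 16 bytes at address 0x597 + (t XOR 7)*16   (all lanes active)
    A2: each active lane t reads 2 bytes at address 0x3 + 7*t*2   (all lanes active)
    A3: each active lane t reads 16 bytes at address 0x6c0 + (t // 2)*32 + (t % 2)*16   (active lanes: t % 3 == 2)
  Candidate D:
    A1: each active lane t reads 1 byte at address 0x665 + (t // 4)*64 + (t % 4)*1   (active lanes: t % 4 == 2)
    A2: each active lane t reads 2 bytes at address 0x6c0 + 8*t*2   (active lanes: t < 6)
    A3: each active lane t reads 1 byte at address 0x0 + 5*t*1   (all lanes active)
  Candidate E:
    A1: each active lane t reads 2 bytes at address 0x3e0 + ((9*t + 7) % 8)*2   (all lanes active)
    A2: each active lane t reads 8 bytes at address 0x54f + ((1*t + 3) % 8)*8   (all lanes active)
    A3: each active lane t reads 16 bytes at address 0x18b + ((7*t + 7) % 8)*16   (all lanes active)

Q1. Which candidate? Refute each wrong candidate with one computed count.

B: A1 gives 2 transactions, not 5
C: A2 gives 4 transactions, not 3
D: A1 gives 2 transactions, not 5
E: A1 gives 1 transaction, not 5
A: all counts match (5,3,2)

Answer: A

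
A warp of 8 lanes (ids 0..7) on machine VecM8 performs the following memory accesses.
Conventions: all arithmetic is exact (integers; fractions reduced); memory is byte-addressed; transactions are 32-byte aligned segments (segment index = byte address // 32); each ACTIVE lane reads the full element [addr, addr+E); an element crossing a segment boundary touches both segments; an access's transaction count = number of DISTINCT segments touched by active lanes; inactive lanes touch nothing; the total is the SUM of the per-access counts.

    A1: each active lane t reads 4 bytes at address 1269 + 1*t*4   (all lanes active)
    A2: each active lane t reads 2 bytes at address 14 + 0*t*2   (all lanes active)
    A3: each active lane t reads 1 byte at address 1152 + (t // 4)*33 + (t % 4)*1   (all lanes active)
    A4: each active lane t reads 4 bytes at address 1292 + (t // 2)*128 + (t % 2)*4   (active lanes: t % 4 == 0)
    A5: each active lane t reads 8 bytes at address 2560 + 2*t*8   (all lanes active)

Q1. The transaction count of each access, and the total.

A1: 2 transactions
A2: 1 transaction
A3: 2 transactions
A4: 2 transactions
A5: 4 transactions

Answer: 2,1,2,2,4; total 11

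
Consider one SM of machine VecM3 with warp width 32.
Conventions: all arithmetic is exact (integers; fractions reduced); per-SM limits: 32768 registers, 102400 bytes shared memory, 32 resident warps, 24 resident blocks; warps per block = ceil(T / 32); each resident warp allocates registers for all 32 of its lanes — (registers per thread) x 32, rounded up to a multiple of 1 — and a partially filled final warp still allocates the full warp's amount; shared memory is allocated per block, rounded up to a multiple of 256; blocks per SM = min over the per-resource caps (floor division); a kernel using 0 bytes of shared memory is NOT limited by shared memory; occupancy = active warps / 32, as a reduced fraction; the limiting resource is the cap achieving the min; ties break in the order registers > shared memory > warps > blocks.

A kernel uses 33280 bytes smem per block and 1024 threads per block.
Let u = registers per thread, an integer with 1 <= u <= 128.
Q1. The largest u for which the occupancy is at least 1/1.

Answer: u = 32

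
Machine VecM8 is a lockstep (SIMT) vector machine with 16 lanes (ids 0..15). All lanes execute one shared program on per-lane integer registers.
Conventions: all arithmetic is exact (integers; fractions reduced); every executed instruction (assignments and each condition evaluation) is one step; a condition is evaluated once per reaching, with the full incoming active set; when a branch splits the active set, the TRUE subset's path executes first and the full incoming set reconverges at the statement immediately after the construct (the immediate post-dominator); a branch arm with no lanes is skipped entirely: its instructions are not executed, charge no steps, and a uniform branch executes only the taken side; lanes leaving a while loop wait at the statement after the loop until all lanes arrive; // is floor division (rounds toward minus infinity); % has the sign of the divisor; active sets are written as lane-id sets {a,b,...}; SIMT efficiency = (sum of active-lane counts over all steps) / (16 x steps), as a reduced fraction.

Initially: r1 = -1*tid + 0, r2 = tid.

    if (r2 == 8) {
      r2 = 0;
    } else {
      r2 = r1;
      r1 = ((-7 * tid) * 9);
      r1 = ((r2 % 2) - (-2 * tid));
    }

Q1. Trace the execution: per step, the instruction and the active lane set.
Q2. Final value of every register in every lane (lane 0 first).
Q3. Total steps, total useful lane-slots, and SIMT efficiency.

step 0: eval (r2 == 8)               {0,1,2,3,4,5,6,7,8,9,10,11,12,13,14,15}
step 1: r2 <- 0                      {8}
step 2: r2 <- r1                     {0,1,2,3,4,5,6,7,9,10,11,12,13,14,15}
step 3: r1 <- ((-7 * tid) * 9)       {0,1,2,3,4,5,6,7,9,10,11,12,13,14,15}
step 4: r1 <- ((r2 % 2) - (-2 * tid)) {0,1,2,3,4,5,6,7,9,10,11,12,13,14,15}

Answer: 5 steps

r1: 0,3,4,7,8,11,12,15,-8,19,20,23,24,27,28,31
r2: 0,-1,-2,-3,-4,-5,-6,-7,0,-9,-10,-11,-12,-13,-14,-15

steps = 5; useful = 62; efficiency = 62/80 = 31/40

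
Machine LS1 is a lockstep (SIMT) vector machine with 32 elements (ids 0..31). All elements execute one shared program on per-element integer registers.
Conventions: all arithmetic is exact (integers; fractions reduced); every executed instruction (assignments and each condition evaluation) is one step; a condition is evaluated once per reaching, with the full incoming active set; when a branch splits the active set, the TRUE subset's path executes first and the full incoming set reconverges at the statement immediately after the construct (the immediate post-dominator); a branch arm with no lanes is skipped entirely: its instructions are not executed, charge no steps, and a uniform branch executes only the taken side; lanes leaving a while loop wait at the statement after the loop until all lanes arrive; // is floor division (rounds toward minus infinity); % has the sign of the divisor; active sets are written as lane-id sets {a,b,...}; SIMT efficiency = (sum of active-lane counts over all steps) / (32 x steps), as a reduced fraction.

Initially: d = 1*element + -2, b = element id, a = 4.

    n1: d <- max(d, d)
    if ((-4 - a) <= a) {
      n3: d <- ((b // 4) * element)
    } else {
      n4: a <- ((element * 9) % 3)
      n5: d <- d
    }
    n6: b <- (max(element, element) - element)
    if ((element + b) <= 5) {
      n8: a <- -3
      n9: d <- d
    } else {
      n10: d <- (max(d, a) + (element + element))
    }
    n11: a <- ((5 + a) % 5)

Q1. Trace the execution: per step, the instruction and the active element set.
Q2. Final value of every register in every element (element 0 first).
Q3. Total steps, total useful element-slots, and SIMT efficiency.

step 0: d <- max(d, d)               {0,1,2,3,4,5,6,7,8,9,10,11,12,13,14,15,16,17,18,19,20,21,22,23,24,25,26,27,28,29,30,31}
step 1: eval ((-4 - a) <= a)         {0,1,2,3,4,5,6,7,8,9,10,11,12,13,14,15,16,17,18,19,20,21,22,23,24,25,26,27,28,29,30,31}
step 2: d <- ((b // 4) * element)    {0,1,2,3,4,5,6,7,8,9,10,11,12,13,14,15,16,17,18,19,20,21,22,23,24,25,26,27,28,29,30,31}
step 3: b <- (max(element, element) - element) {0,1,2,3,4,5,6,7,8,9,10,11,12,13,14,15,16,17,18,19,20,21,22,23,24,25,26,27,28,29,30,31}
step 4: eval ((element + b) <= 5)    {0,1,2,3,4,5,6,7,8,9,10,11,12,13,14,15,16,17,18,19,20,21,22,23,24,25,26,27,28,29,30,31}
step 5: a <- -3                      {0,1,2,3,4,5}
step 6: d <- d                       {0,1,2,3,4,5}
step 7: d <- (max(d, a) + (element + element)) {6,7,8,9,10,11,12,13,14,15,16,17,18,19,20,21,22,23,24,25,26,27,28,29,30,31}
step 8: a <- ((5 + a) % 5)           {0,1,2,3,4,5,6,7,8,9,10,11,12,13,14,15,16,17,18,19,20,21,22,23,24,25,26,27,28,29,30,31}

Answer: 9 steps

d: 0,0,0,0,4,5,18,21,32,36,40,44,60,65,70,75,96,102,108,114,140,147,154,161,192,200,208,216,252,261,270,279
b: 0,0,0,0,0,0,0,0,0,0,0,0,0,0,0,0,0,0,0,0,0,0,0,0,0,0,0,0,0,0,0,0
a: 2,2,2,2,2,2,4,4,4,4,4,4,4,4,4,4,4,4,4,4,4,4,4,4,4,4,4,4,4,4,4,4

steps = 9; useful = 230; efficiency = 230/288 = 115/144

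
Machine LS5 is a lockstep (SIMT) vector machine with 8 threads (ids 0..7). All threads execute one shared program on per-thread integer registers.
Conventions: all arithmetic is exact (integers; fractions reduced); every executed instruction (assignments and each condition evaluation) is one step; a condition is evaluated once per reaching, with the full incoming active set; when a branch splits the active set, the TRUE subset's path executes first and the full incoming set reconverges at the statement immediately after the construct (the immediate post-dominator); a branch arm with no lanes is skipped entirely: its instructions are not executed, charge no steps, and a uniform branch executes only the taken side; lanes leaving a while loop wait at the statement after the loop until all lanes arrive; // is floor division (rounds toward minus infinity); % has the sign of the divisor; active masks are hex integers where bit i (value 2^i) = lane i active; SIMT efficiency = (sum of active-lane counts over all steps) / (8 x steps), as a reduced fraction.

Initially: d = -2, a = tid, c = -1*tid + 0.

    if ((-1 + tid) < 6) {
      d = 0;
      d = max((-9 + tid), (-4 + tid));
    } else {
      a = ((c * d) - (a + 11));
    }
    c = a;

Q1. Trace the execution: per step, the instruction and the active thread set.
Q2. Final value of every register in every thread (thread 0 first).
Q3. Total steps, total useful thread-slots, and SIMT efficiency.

step 0: eval ((-1 + tid) < 6)        0xff
step 1: d <- 0                       0x7f
step 2: d <- max((-9 + tid), (-4 + tid)) 0x7f
step 3: a <- ((c * d) - (a + 11))    0x80
step 4: c <- a                       0xff

Answer: 5 steps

d: -4,-3,-2,-1,0,1,2,-2
a: 0,1,2,3,4,5,6,-4
c: 0,1,2,3,4,5,6,-4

steps = 5; useful = 31; efficiency = 31/40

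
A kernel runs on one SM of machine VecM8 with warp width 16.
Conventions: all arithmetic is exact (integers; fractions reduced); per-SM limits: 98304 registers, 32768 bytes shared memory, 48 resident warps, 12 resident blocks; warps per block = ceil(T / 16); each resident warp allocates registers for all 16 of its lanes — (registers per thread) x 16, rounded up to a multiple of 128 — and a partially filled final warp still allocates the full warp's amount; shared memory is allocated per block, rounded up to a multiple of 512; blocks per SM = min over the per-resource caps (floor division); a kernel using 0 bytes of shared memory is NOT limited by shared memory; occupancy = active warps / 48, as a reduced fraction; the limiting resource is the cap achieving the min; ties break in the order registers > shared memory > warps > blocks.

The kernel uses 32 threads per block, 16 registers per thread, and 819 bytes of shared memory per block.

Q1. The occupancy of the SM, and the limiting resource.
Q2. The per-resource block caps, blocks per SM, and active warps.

Answer: occupancy 1/2, limited by blocks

registers: 192 blocks
shared memory: 32 blocks
warps: 24 blocks
blocks: 12 blocks

Answer: 12 blocks, 24 active warps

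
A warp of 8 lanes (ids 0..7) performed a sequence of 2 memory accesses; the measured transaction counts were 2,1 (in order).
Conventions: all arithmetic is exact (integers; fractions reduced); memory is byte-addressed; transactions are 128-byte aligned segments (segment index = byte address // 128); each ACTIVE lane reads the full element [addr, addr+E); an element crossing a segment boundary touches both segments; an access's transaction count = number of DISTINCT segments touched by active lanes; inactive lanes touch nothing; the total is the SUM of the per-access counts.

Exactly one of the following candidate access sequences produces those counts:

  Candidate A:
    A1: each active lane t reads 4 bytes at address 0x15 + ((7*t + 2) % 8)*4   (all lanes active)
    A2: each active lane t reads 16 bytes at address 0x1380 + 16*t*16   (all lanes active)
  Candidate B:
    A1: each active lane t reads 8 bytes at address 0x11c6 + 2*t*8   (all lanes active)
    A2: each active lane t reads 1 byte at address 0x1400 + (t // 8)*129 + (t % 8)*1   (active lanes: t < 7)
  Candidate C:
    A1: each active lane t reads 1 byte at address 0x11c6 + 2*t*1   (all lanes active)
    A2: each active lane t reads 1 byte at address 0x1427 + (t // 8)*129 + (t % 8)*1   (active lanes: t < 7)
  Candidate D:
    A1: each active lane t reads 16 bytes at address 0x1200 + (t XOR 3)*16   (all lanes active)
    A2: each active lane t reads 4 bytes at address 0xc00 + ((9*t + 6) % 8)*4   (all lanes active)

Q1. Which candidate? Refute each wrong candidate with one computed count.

A: A1 gives 1 transaction, not 2
C: A1 gives 1 transaction, not 2
D: A1 gives 1 transaction, not 2
B: all counts match (2,1)

Answer: B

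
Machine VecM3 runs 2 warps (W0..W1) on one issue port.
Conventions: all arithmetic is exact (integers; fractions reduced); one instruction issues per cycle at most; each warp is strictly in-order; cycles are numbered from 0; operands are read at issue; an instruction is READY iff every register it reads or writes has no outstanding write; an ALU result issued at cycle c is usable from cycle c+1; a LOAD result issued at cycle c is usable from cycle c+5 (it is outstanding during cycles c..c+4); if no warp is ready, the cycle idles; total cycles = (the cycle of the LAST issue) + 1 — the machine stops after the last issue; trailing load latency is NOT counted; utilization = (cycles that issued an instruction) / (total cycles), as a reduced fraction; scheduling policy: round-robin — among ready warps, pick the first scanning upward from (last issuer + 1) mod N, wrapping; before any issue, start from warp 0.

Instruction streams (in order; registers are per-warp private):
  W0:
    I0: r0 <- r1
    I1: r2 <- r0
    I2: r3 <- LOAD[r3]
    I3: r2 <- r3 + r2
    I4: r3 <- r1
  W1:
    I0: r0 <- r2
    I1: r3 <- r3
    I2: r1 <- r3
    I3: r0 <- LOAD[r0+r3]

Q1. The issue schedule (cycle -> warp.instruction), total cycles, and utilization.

cycle 0: W0.I0
cycle 1: W1.I0
cycle 2: W0.I1
cycle 3: W1.I1
cycle 4: W0.I2
cycle 5: W1.I2
cycle 6: W1.I3
cycle 7: idle
cycle 8: idle
cycle 9: W0.I3
cycle 10: W0.I4

Answer: 11 cycles, utilization 9/11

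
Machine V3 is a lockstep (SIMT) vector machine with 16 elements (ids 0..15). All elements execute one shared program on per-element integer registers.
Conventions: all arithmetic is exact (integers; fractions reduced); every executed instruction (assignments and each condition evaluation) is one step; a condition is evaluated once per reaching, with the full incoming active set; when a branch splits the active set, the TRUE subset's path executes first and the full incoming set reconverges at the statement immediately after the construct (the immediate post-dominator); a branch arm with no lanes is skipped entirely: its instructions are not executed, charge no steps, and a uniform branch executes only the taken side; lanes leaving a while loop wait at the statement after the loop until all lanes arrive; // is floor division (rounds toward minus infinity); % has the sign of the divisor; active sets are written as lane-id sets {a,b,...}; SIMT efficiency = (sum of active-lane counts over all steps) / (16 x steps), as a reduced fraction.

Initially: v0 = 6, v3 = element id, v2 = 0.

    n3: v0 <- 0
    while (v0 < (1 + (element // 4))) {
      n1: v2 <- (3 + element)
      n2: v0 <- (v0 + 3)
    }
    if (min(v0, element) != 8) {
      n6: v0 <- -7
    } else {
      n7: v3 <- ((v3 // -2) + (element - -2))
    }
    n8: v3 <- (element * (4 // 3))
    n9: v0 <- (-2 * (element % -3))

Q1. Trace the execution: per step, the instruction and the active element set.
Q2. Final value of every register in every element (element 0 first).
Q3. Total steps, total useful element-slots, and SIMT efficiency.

step 0: v0 <- 0                      {0,1,2,3,4,5,6,7,8,9,10,11,12,13,14,15}
step 1: eval (v0 < (1 + (element // 4))) {0,1,2,3,4,5,6,7,8,9,10,11,12,13,14,15}
step 2: v2 <- (3 + element)          {0,1,2,3,4,5,6,7,8,9,10,11,12,13,14,15}
step 3: v0 <- (v0 + 3)               {0,1,2,3,4,5,6,7,8,9,10,11,12,13,14,15}
step 4: eval (v0 < (1 + (element // 4))) {0,1,2,3,4,5,6,7,8,9,10,11,12,13,14,15}
step 5: v2 <- (3 + element)          {12,13,14,15}
step 6: v0 <- (v0 + 3)               {12,13,14,15}
step 7: eval (v0 < (1 + (element // 4))) {12,13,14,15}
step 8: eval (min(v0, element) != 8) {0,1,2,3,4,5,6,7,8,9,10,11,12,13,14,15}
step 9: v0 <- -7                     {0,1,2,3,4,5,6,7,8,9,10,11,12,13,14,15}
step 10: v3 <- (element * (4 // 3))   {0,1,2,3,4,5,6,7,8,9,10,11,12,13,14,15}
step 11: v0 <- (-2 * (element % -3))  {0,1,2,3,4,5,6,7,8,9,10,11,12,13,14,15}

Answer: 12 steps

v0: 0,4,2,0,4,2,0,4,2,0,4,2,0,4,2,0
v3: 0,1,2,3,4,5,6,7,8,9,10,11,12,13,14,15
v2: 3,4,5,6,7,8,9,10,11,12,13,14,15,16,17,18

steps = 12; useful = 156; efficiency = 156/192 = 13/16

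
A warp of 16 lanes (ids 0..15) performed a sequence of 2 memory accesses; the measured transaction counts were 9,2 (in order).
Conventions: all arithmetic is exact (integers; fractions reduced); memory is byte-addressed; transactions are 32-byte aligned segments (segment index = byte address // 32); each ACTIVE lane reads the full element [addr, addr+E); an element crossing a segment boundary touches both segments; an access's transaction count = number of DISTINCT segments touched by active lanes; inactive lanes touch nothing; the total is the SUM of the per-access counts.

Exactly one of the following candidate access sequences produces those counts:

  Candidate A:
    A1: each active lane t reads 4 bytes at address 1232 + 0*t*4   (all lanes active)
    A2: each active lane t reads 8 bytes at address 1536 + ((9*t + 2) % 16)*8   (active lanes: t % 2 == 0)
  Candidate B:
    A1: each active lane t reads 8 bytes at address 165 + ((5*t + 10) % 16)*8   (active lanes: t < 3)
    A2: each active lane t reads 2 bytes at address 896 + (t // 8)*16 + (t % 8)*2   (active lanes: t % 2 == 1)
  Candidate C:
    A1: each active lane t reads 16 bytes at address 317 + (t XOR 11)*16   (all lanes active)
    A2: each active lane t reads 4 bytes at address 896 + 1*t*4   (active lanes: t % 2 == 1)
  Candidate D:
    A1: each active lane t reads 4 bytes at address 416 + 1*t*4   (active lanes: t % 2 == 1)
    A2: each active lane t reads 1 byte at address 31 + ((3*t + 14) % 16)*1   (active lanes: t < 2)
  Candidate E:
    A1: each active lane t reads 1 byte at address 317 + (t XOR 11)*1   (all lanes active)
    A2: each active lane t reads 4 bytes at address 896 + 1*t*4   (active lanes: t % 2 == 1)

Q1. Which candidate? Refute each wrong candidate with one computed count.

A: A1 gives 1 transaction, not 9
B: A1 gives 4 transactions, not 9
D: A1 gives 2 transactions, not 9
E: A1 gives 2 transactions, not 9
C: all counts match (9,2)

Answer: C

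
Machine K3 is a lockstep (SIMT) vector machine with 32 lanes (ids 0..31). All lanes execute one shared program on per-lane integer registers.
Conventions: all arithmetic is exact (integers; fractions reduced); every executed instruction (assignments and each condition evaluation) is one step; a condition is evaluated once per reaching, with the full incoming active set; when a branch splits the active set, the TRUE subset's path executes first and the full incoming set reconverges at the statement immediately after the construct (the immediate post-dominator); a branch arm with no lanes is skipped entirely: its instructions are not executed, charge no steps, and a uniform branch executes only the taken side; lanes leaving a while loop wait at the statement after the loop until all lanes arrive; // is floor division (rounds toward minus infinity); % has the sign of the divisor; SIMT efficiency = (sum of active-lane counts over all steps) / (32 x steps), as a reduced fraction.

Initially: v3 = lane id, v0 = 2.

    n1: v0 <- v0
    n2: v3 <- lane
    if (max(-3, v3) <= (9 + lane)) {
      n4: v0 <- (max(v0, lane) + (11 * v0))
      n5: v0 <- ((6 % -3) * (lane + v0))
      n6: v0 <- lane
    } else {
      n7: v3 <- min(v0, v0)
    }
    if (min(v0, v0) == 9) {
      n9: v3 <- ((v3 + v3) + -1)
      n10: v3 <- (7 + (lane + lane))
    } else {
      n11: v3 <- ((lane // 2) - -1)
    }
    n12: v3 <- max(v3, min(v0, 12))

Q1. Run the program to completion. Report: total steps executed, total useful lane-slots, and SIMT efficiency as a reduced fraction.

Answer: 11 steps, 289 useful, 289/352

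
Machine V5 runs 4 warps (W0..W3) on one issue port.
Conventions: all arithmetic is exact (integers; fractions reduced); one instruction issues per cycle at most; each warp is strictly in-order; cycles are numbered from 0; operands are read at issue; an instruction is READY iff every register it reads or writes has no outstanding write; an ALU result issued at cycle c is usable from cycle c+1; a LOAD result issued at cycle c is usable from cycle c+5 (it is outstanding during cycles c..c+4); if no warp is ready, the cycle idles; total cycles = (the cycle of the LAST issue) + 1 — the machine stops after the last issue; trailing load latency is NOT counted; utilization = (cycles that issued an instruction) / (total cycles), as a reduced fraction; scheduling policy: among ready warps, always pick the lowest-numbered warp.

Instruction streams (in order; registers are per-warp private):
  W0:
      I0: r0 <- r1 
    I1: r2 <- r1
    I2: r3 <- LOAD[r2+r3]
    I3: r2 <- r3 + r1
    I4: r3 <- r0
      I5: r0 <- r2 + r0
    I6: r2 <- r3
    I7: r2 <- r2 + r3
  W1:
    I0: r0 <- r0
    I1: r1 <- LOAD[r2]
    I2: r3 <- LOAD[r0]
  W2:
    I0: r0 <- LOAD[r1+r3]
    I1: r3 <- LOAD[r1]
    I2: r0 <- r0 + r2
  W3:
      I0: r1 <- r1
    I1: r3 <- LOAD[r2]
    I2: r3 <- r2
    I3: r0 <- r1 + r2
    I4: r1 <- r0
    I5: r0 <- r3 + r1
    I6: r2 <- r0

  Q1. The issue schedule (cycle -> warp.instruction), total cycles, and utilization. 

cycle 0: W0.I0
cycle 1: W0.I1
cycle 2: W0.I2
cycle 3: W1.I0
cycle 4: W1.I1
cycle 5: W1.I2
cycle 6: W2.I0
cycle 7: W0.I3
cycle 8: W0.I4
cycle 9: W0.I5
cycle 10: W0.I6
cycle 11: W0.I7
cycle 12: W2.I1
cycle 13: W2.I2
cycle 14: W3.I0
cycle 15: W3.I1
cycle 16: idle
cycle 17: idle
cycle 18: idle
cycle 19: idle
cycle 20: W3.I2
cycle 21: W3.I3
cycle 22: W3.I4
cycle 23: W3.I5
cycle 24: W3.I6

Answer: 25 cycles, utilization 21/25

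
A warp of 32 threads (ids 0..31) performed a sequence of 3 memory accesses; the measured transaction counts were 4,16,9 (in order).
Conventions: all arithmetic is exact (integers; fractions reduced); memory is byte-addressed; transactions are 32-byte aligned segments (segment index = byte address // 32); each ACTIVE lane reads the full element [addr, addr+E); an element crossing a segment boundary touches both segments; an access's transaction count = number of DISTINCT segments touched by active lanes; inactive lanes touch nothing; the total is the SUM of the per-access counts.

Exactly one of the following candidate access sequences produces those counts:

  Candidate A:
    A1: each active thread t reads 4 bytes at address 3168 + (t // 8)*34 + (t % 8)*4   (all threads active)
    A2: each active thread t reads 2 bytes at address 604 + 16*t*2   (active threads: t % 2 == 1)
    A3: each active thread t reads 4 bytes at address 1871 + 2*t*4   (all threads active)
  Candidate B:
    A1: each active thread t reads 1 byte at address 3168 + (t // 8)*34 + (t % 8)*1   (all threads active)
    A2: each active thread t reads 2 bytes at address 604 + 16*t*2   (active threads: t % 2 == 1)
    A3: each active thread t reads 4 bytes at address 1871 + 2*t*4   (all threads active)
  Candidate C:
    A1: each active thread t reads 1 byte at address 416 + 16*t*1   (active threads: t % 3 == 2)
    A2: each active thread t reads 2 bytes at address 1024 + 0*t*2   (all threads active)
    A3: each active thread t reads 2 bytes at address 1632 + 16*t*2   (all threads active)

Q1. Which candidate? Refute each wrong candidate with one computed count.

A: A1 gives 5 transactions, not 4
C: A1 gives 10 transactions, not 4
B: all counts match (4,16,9)

Answer: B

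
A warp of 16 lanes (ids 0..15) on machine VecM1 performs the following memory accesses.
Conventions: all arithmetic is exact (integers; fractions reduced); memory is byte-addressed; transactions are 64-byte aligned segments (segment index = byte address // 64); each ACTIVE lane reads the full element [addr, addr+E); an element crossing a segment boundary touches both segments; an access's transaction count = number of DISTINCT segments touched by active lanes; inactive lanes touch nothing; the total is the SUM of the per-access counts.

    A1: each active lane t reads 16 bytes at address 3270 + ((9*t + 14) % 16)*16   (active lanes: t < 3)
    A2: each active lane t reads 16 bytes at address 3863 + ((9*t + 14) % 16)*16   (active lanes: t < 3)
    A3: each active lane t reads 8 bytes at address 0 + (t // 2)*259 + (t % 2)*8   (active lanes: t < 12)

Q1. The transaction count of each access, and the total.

A1: 4 transactions
A2: 4 transactions
A3: 6 transactions

Answer: 4,4,6; total 14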